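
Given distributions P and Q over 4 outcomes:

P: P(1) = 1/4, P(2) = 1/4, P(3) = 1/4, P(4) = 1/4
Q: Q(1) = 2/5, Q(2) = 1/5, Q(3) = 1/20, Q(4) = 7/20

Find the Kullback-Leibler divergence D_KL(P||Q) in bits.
0.3701 bits

D_KL(P||Q) = Σ P(x) log₂(P(x)/Q(x))

Computing term by term:
  P(1)·log₂(P(1)/Q(1)) = (1/4)·log₂((1/4)/(2/5)) = -0.16952
  P(2)·log₂(P(2)/Q(2)) = (1/4)·log₂((1/4)/(1/5)) = 0.08048
  P(3)·log₂(P(3)/Q(3)) = (1/4)·log₂((1/4)/(1/20)) = 0.58048
  P(4)·log₂(P(4)/Q(4)) = (1/4)·log₂((1/4)/(7/20)) = -0.12136

D_KL(P||Q) = -0.16952 + 0.08048 + 0.58048 - 0.12136 = 0.37008 ≈ 0.3701 bits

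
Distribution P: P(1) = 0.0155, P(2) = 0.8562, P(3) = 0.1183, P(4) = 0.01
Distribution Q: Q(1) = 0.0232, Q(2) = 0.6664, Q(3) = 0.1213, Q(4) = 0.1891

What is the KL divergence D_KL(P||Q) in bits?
0.2539 bits

D_KL(P||Q) = Σ P(x) log₂(P(x)/Q(x))

Computing term by term:
  P(1)·log₂(P(1)/Q(1)) = 0.0155·log₂(0.0155/0.0232) = -0.00902
  P(2)·log₂(P(2)/Q(2)) = 0.8562·log₂(0.8562/0.6664) = 0.30957
  P(3)·log₂(P(3)/Q(3)) = 0.1183·log₂(0.1183/0.1213) = -0.00427
  P(4)·log₂(P(4)/Q(4)) = 0.01·log₂(0.01/0.1891) = -0.04241

D_KL(P||Q) = -0.00902 + 0.30957 - 0.00427 - 0.04241 = 0.25387 ≈ 0.2539 bits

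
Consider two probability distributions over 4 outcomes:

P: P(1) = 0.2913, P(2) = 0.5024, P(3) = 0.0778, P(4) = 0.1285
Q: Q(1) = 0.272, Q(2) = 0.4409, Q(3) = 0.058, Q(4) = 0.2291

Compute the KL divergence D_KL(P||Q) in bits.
0.0492 bits

D_KL(P||Q) = Σ P(x) log₂(P(x)/Q(x))

Computing term by term:
  P(1)·log₂(P(1)/Q(1)) = 0.2913·log₂(0.2913/0.272) = 0.02881
  P(2)·log₂(P(2)/Q(2)) = 0.5024·log₂(0.5024/0.4409) = 0.09464
  P(3)·log₂(P(3)/Q(3)) = 0.0778·log₂(0.0778/0.058) = 0.03297
  P(4)·log₂(P(4)/Q(4)) = 0.1285·log₂(0.1285/0.2291) = -0.10720

D_KL(P||Q) = 0.02881 + 0.09464 + 0.03297 - 0.10720 = 0.04922 ≈ 0.0492 bits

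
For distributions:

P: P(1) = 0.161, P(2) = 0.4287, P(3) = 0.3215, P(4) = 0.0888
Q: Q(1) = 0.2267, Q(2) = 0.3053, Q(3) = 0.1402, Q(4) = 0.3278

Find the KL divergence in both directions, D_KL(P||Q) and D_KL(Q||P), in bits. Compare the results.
D_KL(P||Q) = 0.3481 bits, D_KL(Q||P) = 0.4122 bits. D_KL(Q||P) is larger than D_KL(P||Q) by 0.0641 bits; the two directions differ.

D_KL(P||Q) = Σ P(x) log₂(P(x)/Q(x))

Computing term by term:
  P(1)·log₂(P(1)/Q(1)) = 0.161·log₂(0.161/0.2267) = -0.07949
  P(2)·log₂(P(2)/Q(2)) = 0.4287·log₂(0.4287/0.3053) = 0.20995
  P(3)·log₂(P(3)/Q(3)) = 0.3215·log₂(0.3215/0.1402) = 0.38494
  P(4)·log₂(P(4)/Q(4)) = 0.0888·log₂(0.0888/0.3278) = -0.16732

D_KL(P||Q) = -0.07949 + 0.20995 + 0.38494 - 0.16732 = 0.34808 ≈ 0.3481 bits

D_KL(Q||P) = Σ Q(x) log₂(Q(x)/P(x))

Computing term by term:
  Q(1)·log₂(Q(1)/P(1)) = 0.2267·log₂(0.2267/0.161) = 0.11193
  Q(2)·log₂(Q(2)/P(2)) = 0.3053·log₂(0.3053/0.4287) = -0.14952
  Q(3)·log₂(Q(3)/P(3)) = 0.1402·log₂(0.1402/0.3215) = -0.16787
  Q(4)·log₂(Q(4)/P(4)) = 0.3278·log₂(0.3278/0.0888) = 0.61764

D_KL(Q||P) = 0.11193 - 0.14952 - 0.16787 + 0.61764 = 0.41218 ≈ 0.4122 bits

These are NOT equal (difference: 0.0641 bits). KL divergence is asymmetric: D_KL(P||Q) ≠ D_KL(Q||P) in general.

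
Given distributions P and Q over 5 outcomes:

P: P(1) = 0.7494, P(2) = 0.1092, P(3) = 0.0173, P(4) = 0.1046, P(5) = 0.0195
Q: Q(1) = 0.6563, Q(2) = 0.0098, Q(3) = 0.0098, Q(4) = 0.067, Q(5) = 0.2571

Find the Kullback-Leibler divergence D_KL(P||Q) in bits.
0.5321 bits

D_KL(P||Q) = Σ P(x) log₂(P(x)/Q(x))

Computing term by term:
  P(1)·log₂(P(1)/Q(1)) = 0.7494·log₂(0.7494/0.6563) = 0.14342
  P(2)·log₂(P(2)/Q(2)) = 0.1092·log₂(0.1092/0.0098) = 0.37980
  P(3)·log₂(P(3)/Q(3)) = 0.0173·log₂(0.0173/0.0098) = 0.01418
  P(4)·log₂(P(4)/Q(4)) = 0.1046·log₂(0.1046/0.067) = 0.06722
  P(5)·log₂(P(5)/Q(5)) = 0.0195·log₂(0.0195/0.2571) = -0.07256

D_KL(P||Q) = 0.14342 + 0.37980 + 0.01418 + 0.06722 - 0.07256 = 0.53206 ≈ 0.5321 bits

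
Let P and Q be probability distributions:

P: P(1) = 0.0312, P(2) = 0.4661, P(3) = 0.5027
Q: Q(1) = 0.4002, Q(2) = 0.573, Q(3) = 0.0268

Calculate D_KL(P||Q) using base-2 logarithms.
1.8724 bits

D_KL(P||Q) = Σ P(x) log₂(P(x)/Q(x))

Computing term by term:
  P(1)·log₂(P(1)/Q(1)) = 0.0312·log₂(0.0312/0.4002) = -0.11485
  P(2)·log₂(P(2)/Q(2)) = 0.4661·log₂(0.4661/0.573) = -0.13885
  P(3)·log₂(P(3)/Q(3)) = 0.5027·log₂(0.5027/0.0268) = 2.12612

D_KL(P||Q) = -0.11485 - 0.13885 + 2.12612 = 1.87242 ≈ 1.8724 bits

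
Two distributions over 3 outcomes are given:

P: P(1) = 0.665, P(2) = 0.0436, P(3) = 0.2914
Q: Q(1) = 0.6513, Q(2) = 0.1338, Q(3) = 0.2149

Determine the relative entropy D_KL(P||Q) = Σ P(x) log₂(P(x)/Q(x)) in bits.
0.0775 bits

D_KL(P||Q) = Σ P(x) log₂(P(x)/Q(x))

Computing term by term:
  P(1)·log₂(P(1)/Q(1)) = 0.665·log₂(0.665/0.6513) = 0.01997
  P(2)·log₂(P(2)/Q(2)) = 0.0436·log₂(0.0436/0.1338) = -0.07053
  P(3)·log₂(P(3)/Q(3)) = 0.2914·log₂(0.2914/0.2149) = 0.12802

D_KL(P||Q) = 0.01997 - 0.07053 + 0.12802 = 0.07746 ≈ 0.0775 bits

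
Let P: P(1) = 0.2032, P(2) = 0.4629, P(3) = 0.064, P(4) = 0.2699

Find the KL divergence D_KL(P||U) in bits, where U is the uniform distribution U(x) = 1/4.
0.2547 bits

U(i) = 1/4 for all i

D_KL(P||U) = Σ P(x) log₂(P(x) / (1/4))
           = Σ P(x) log₂(P(x)) + log₂(4)
           = log₂(4) - H(P)

H(P) = -Σ P(x) log₂(P(x)):
  -P(1)·log₂(P(1)) = -(0.2032)·log₂(0.2032) = 0.46716
  -P(2)·log₂(P(2)) = -(0.4629)·log₂(0.4629) = 0.51439
  -P(3)·log₂(P(3)) = -(0.064)·log₂(0.064) = 0.25381
  -P(4)·log₂(P(4)) = -(0.2699)·log₂(0.2699) = 0.50998
H(P) = 0.46716 + 0.51439 + 0.25381 + 0.50998 = 1.74534 bits

log₂(4) = 2.00000 bits

D_KL(P||U) = 2.00000 - 1.74534 = 0.25466 ≈ 0.2547 bits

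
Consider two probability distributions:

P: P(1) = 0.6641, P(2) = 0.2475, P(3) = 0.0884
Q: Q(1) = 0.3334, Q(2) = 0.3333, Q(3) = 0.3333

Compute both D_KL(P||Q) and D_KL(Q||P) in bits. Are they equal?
D_KL(P||Q) = 0.3847 bits, D_KL(Q||P) = 0.4498 bits. No, they are not equal.

D_KL(P||Q) = Σ P(x) log₂(P(x)/Q(x))

Computing term by term:
  P(1)·log₂(P(1)/Q(1)) = 0.6641·log₂(0.6641/0.3334) = 0.66021
  P(2)·log₂(P(2)/Q(2)) = 0.2475·log₂(0.2475/0.3333) = -0.10627
  P(3)·log₂(P(3)/Q(3)) = 0.0884·log₂(0.0884/0.3333) = -0.16926

D_KL(P||Q) = 0.66021 - 0.10627 - 0.16926 = 0.38468 ≈ 0.3847 bits

D_KL(Q||P) = Σ Q(x) log₂(Q(x)/P(x))

Computing term by term:
  Q(1)·log₂(Q(1)/P(1)) = 0.3334·log₂(0.3334/0.6641) = -0.33145
  Q(2)·log₂(Q(2)/P(2)) = 0.3333·log₂(0.3333/0.2475) = 0.14312
  Q(3)·log₂(Q(3)/P(3)) = 0.3333·log₂(0.3333/0.0884) = 0.63817

D_KL(Q||P) = -0.33145 + 0.14312 + 0.63817 = 0.44984 ≈ 0.4498 bits

These are NOT equal (difference: 0.0651 bits). KL divergence is asymmetric: D_KL(P||Q) ≠ D_KL(Q||P) in general.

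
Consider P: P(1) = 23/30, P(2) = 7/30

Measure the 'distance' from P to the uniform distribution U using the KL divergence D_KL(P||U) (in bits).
0.2162 bits

U(i) = 1/2 for all i

D_KL(P||U) = Σ P(x) log₂(P(x) / (1/2))
           = Σ P(x) log₂(P(x)) + log₂(2)
           = log₂(2) - H(P)

H(P) = -Σ P(x) log₂(P(x)):
  -P(1)·log₂(P(1)) = -(23/30)·log₂(23/30) = 0.29389
  -P(2)·log₂(P(2)) = -(7/30)·log₂(7/30) = 0.48989
H(P) = 0.29389 + 0.48989 = 0.78378 bits

log₂(2) = 1.00000 bits

D_KL(P||U) = 1.00000 - 0.78378 = 0.21622 ≈ 0.2162 bits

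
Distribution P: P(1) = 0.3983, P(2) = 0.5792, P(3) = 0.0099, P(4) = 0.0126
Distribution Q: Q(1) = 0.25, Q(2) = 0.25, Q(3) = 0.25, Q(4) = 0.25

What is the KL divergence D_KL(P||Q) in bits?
0.8693 bits

D_KL(P||Q) = Σ P(x) log₂(P(x)/Q(x))

Computing term by term:
  P(1)·log₂(P(1)/Q(1)) = 0.3983·log₂(0.3983/0.25) = 0.26763
  P(2)·log₂(P(2)/Q(2)) = 0.5792·log₂(0.5792/0.25) = 0.70207
  P(3)·log₂(P(3)/Q(3)) = 0.0099·log₂(0.0099/0.25) = -0.04612
  P(4)·log₂(P(4)/Q(4)) = 0.0126·log₂(0.0126/0.25) = -0.05431

D_KL(P||Q) = 0.26763 + 0.70207 - 0.04612 - 0.05431 = 0.86927 ≈ 0.8693 bits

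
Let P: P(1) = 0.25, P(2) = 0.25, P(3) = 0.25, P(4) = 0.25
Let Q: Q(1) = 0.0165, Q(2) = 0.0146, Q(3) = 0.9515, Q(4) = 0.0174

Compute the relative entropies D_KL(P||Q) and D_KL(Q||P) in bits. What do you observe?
D_KL(P||Q) = 2.4839 bits, D_KL(Q||P) = 1.6433 bits. The two directions give different values (D_KL(P||Q) exceeds D_KL(Q||P) by 0.8406 bits): KL divergence is asymmetric.

D_KL(P||Q) = Σ P(x) log₂(P(x)/Q(x))

Computing term by term:
  P(1)·log₂(P(1)/Q(1)) = 0.25·log₂(0.25/0.0165) = 0.98035
  P(2)·log₂(P(2)/Q(2)) = 0.25·log₂(0.25/0.0146) = 1.02447
  P(3)·log₂(P(3)/Q(3)) = 0.25·log₂(0.25/0.9515) = -0.48207
  P(4)·log₂(P(4)/Q(4)) = 0.25·log₂(0.25/0.0174) = 0.96119

D_KL(P||Q) = 0.98035 + 1.02447 - 0.48207 + 0.96119 = 2.48394 ≈ 2.4839 bits

D_KL(Q||P) = Σ Q(x) log₂(Q(x)/P(x))

Computing term by term:
  Q(1)·log₂(Q(1)/P(1)) = 0.0165·log₂(0.0165/0.25) = -0.06470
  Q(2)·log₂(Q(2)/P(2)) = 0.0146·log₂(0.0146/0.25) = -0.05983
  Q(3)·log₂(Q(3)/P(3)) = 0.9515·log₂(0.9515/0.25) = 1.83475
  Q(4)·log₂(Q(4)/P(4)) = 0.0174·log₂(0.0174/0.25) = -0.06690

D_KL(Q||P) = -0.06470 - 0.05983 + 1.83475 - 0.06690 = 1.64332 ≈ 1.6433 bits

These are NOT equal (difference: 0.8406 bits). KL divergence is asymmetric: D_KL(P||Q) ≠ D_KL(Q||P) in general.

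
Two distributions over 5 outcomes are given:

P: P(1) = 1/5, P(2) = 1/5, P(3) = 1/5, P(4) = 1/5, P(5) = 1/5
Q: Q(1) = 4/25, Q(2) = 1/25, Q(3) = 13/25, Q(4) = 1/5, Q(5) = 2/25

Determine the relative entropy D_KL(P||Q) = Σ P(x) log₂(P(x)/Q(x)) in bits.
0.5175 bits

D_KL(P||Q) = Σ P(x) log₂(P(x)/Q(x))

Computing term by term:
  P(1)·log₂(P(1)/Q(1)) = (1/5)·log₂((1/5)/(4/25)) = 0.06439
  P(2)·log₂(P(2)/Q(2)) = (1/5)·log₂((1/5)/(1/25)) = 0.46439
  P(3)·log₂(P(3)/Q(3)) = (1/5)·log₂((1/5)/(13/25)) = -0.27570
  P(4)·log₂(P(4)/Q(4)) = (1/5)·log₂((1/5)/(1/5)) = 0.00000
  P(5)·log₂(P(5)/Q(5)) = (1/5)·log₂((1/5)/(2/25)) = 0.26439

D_KL(P||Q) = 0.06439 + 0.46439 - 0.27570 + 0.00000 + 0.26439 = 0.51747 ≈ 0.5175 bits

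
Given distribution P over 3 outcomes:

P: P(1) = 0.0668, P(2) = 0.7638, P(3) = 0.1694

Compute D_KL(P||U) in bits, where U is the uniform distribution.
0.5933 bits

U(i) = 1/3 for all i

D_KL(P||U) = Σ P(x) log₂(P(x) / (1/3))
           = Σ P(x) log₂(P(x)) + log₂(3)
           = log₂(3) - H(P)

H(P) = -Σ P(x) log₂(P(x)):
  -P(1)·log₂(P(1)) = -(0.0668)·log₂(0.0668) = 0.26079
  -P(2)·log₂(P(2)) = -(0.7638)·log₂(0.7638) = 0.29691
  -P(3)·log₂(P(3)) = -(0.1694)·log₂(0.1694) = 0.43392
H(P) = 0.26079 + 0.29691 + 0.43392 = 0.99162 bits

log₂(3) = 1.58496 bits

D_KL(P||U) = 1.58496 - 0.99162 = 0.59334 ≈ 0.5933 bits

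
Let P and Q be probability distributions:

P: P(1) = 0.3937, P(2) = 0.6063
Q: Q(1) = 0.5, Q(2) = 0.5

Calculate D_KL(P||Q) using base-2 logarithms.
0.0329 bits

D_KL(P||Q) = Σ P(x) log₂(P(x)/Q(x))

Computing term by term:
  P(1)·log₂(P(1)/Q(1)) = 0.3937·log₂(0.3937/0.5) = -0.13576
  P(2)·log₂(P(2)/Q(2)) = 0.6063·log₂(0.6063/0.5) = 0.16861

D_KL(P||Q) = -0.13576 + 0.16861 = 0.03285 ≈ 0.0329 bits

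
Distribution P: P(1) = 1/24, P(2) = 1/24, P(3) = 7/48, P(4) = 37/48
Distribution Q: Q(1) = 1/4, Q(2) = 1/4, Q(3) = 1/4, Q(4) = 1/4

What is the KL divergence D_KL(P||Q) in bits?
0.9234 bits

D_KL(P||Q) = Σ P(x) log₂(P(x)/Q(x))

Computing term by term:
  P(1)·log₂(P(1)/Q(1)) = (1/24)·log₂((1/24)/(1/4)) = -0.10771
  P(2)·log₂(P(2)/Q(2)) = (1/24)·log₂((1/24)/(1/4)) = -0.10771
  P(3)·log₂(P(3)/Q(3)) = (7/48)·log₂((7/48)/(1/4)) = -0.11340
  P(4)·log₂(P(4)/Q(4)) = (37/48)·log₂((37/48)/(1/4)) = 1.25221

D_KL(P||Q) = -0.10771 - 0.10771 - 0.11340 + 1.25221 = 0.92339 ≈ 0.9234 bits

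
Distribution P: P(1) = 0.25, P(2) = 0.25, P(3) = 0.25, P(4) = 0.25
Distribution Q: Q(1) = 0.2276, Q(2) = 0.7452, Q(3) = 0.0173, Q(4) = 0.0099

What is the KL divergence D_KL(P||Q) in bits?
1.7678 bits

D_KL(P||Q) = Σ P(x) log₂(P(x)/Q(x))

Computing term by term:
  P(1)·log₂(P(1)/Q(1)) = 0.25·log₂(0.25/0.2276) = 0.03386
  P(2)·log₂(P(2)/Q(2)) = 0.25·log₂(0.25/0.7452) = -0.39392
  P(3)·log₂(P(3)/Q(3)) = 0.25·log₂(0.25/0.0173) = 0.96327
  P(4)·log₂(P(4)/Q(4)) = 0.25·log₂(0.25/0.0099) = 1.16459

D_KL(P||Q) = 0.03386 - 0.39392 + 0.96327 + 1.16459 = 1.76780 ≈ 1.7678 bits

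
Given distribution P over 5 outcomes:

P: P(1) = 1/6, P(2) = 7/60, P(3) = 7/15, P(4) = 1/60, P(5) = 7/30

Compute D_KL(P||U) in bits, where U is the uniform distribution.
0.4280 bits

U(i) = 1/5 for all i

D_KL(P||U) = Σ P(x) log₂(P(x) / (1/5))
           = Σ P(x) log₂(P(x)) + log₂(5)
           = log₂(5) - H(P)

H(P) = -Σ P(x) log₂(P(x)):
  -P(1)·log₂(P(1)) = -(1/6)·log₂(1/6) = 0.43083
  -P(2)·log₂(P(2)) = -(7/60)·log₂(7/60) = 0.36161
  -P(3)·log₂(P(3)) = -(7/15)·log₂(7/15) = 0.51312
  -P(4)·log₂(P(4)) = -(1/60)·log₂(1/60) = 0.09845
  -P(5)·log₂(P(5)) = -(7/30)·log₂(7/30) = 0.48989
H(P) = 0.43083 + 0.36161 + 0.51312 + 0.09845 + 0.48989 = 1.89390 bits

log₂(5) = 2.32193 bits

D_KL(P||U) = 2.32193 - 1.89390 = 0.42803 ≈ 0.4280 bits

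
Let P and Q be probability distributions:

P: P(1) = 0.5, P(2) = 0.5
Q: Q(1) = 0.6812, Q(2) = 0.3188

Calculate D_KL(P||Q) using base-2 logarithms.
0.1016 bits

D_KL(P||Q) = Σ P(x) log₂(P(x)/Q(x))

Computing term by term:
  P(1)·log₂(P(1)/Q(1)) = 0.5·log₂(0.5/0.6812) = -0.22308
  P(2)·log₂(P(2)/Q(2)) = 0.5·log₂(0.5/0.3188) = 0.32464

D_KL(P||Q) = -0.22308 + 0.32464 = 0.10156 ≈ 0.1016 bits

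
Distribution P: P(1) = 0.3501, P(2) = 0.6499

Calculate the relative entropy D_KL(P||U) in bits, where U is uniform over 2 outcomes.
0.0658 bits

U(i) = 1/2 for all i

D_KL(P||U) = Σ P(x) log₂(P(x) / (1/2))
           = Σ P(x) log₂(P(x)) + log₂(2)
           = log₂(2) - H(P)

H(P) = -Σ P(x) log₂(P(x)):
  -P(1)·log₂(P(1)) = -(0.3501)·log₂(0.3501) = 0.53011
  -P(2)·log₂(P(2)) = -(0.6499)·log₂(0.6499) = 0.40405
H(P) = 0.53011 + 0.40405 = 0.93416 bits

log₂(2) = 1.00000 bits

D_KL(P||U) = 1.00000 - 0.93416 = 0.06584 ≈ 0.0658 bits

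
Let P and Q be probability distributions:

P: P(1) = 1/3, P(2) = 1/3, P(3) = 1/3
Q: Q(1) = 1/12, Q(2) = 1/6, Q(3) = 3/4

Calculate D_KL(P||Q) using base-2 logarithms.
0.6100 bits

D_KL(P||Q) = Σ P(x) log₂(P(x)/Q(x))

Computing term by term:
  P(1)·log₂(P(1)/Q(1)) = (1/3)·log₂((1/3)/(1/12)) = 0.66667
  P(2)·log₂(P(2)/Q(2)) = (1/3)·log₂((1/3)/(1/6)) = 0.33333
  P(3)·log₂(P(3)/Q(3)) = (1/3)·log₂((1/3)/(3/4)) = -0.38998

D_KL(P||Q) = 0.66667 + 0.33333 - 0.38998 = 0.61002 ≈ 0.6100 bits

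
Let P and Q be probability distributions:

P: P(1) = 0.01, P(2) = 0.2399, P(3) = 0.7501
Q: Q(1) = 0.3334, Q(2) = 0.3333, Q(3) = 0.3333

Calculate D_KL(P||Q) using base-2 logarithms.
0.7134 bits

D_KL(P||Q) = Σ P(x) log₂(P(x)/Q(x))

Computing term by term:
  P(1)·log₂(P(1)/Q(1)) = 0.01·log₂(0.01/0.3334) = -0.05059
  P(2)·log₂(P(2)/Q(2)) = 0.2399·log₂(0.2399/0.3333) = -0.11381
  P(3)·log₂(P(3)/Q(3)) = 0.7501·log₂(0.7501/0.3333) = 0.87781

D_KL(P||Q) = -0.05059 - 0.11381 + 0.87781 = 0.71341 ≈ 0.7134 bits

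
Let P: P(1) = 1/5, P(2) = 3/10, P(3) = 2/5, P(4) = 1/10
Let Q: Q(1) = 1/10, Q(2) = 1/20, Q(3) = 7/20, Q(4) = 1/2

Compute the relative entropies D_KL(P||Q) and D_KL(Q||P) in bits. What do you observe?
D_KL(P||Q) = 0.8204 bits, D_KL(Q||P) = 0.8643 bits. The two directions give different values (D_KL(Q||P) exceeds D_KL(P||Q) by 0.0439 bits): KL divergence is asymmetric.

D_KL(P||Q) = Σ P(x) log₂(P(x)/Q(x))

Computing term by term:
  P(1)·log₂(P(1)/Q(1)) = (1/5)·log₂((1/5)/(1/10)) = 0.20000
  P(2)·log₂(P(2)/Q(2)) = (3/10)·log₂((3/10)/(1/20)) = 0.77549
  P(3)·log₂(P(3)/Q(3)) = (2/5)·log₂((2/5)/(7/20)) = 0.07706
  P(4)·log₂(P(4)/Q(4)) = (1/10)·log₂((1/10)/(1/2)) = -0.23219

D_KL(P||Q) = 0.20000 + 0.77549 + 0.07706 - 0.23219 = 0.82036 ≈ 0.8204 bits

D_KL(Q||P) = Σ Q(x) log₂(Q(x)/P(x))

Computing term by term:
  Q(1)·log₂(Q(1)/P(1)) = (1/10)·log₂((1/10)/(1/5)) = -0.10000
  Q(2)·log₂(Q(2)/P(2)) = (1/20)·log₂((1/20)/(3/10)) = -0.12925
  Q(3)·log₂(Q(3)/P(3)) = (7/20)·log₂((7/20)/(2/5)) = -0.06743
  Q(4)·log₂(Q(4)/P(4)) = (1/2)·log₂((1/2)/(1/10)) = 1.16096

D_KL(Q||P) = -0.10000 - 0.12925 - 0.06743 + 1.16096 = 0.86428 ≈ 0.8643 bits

These are NOT equal (difference: 0.0439 bits). KL divergence is asymmetric: D_KL(P||Q) ≠ D_KL(Q||P) in general.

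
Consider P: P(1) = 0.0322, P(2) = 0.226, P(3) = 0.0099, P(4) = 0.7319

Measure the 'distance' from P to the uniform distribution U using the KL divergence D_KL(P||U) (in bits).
0.9600 bits

U(i) = 1/4 for all i

D_KL(P||U) = Σ P(x) log₂(P(x) / (1/4))
           = Σ P(x) log₂(P(x)) + log₂(4)
           = log₂(4) - H(P)

H(P) = -Σ P(x) log₂(P(x)):
  -P(1)·log₂(P(1)) = -(0.0322)·log₂(0.0322) = 0.15961
  -P(2)·log₂(P(2)) = -(0.226)·log₂(0.226) = 0.48491
  -P(3)·log₂(P(3)) = -(0.0099)·log₂(0.0099) = 0.06592
  -P(4)·log₂(P(4)) = -(0.7319)·log₂(0.7319) = 0.32956
H(P) = 0.15961 + 0.48491 + 0.06592 + 0.32956 = 1.04000 bits

log₂(4) = 2.00000 bits

D_KL(P||U) = 2.00000 - 1.04000 = 0.96000 ≈ 0.9600 bits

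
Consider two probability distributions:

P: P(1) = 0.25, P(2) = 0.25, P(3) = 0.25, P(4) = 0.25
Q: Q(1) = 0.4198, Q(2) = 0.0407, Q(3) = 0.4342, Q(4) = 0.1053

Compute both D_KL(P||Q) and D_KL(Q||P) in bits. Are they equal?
D_KL(P||Q) = 0.5805 bits, D_KL(Q||P) = 0.4218 bits. No, they are not equal.

D_KL(P||Q) = Σ P(x) log₂(P(x)/Q(x))

Computing term by term:
  P(1)·log₂(P(1)/Q(1)) = 0.25·log₂(0.25/0.4198) = -0.18694
  P(2)·log₂(P(2)/Q(2)) = 0.25·log₂(0.25/0.0407) = 0.65471
  P(3)·log₂(P(3)/Q(3)) = 0.25·log₂(0.25/0.4342) = -0.19911
  P(4)·log₂(P(4)/Q(4)) = 0.25·log₂(0.25/0.1053) = 0.31186

D_KL(P||Q) = -0.18694 + 0.65471 - 0.19911 + 0.31186 = 0.58052 ≈ 0.5805 bits

D_KL(Q||P) = Σ Q(x) log₂(Q(x)/P(x))

Computing term by term:
  Q(1)·log₂(Q(1)/P(1)) = 0.4198·log₂(0.4198/0.25) = 0.31392
  Q(2)·log₂(Q(2)/P(2)) = 0.0407·log₂(0.0407/0.25) = -0.10659
  Q(3)·log₂(Q(3)/P(3)) = 0.4342·log₂(0.4342/0.25) = 0.34581
  Q(4)·log₂(Q(4)/P(4)) = 0.1053·log₂(0.1053/0.25) = -0.13135

D_KL(Q||P) = 0.31392 - 0.10659 + 0.34581 - 0.13135 = 0.42179 ≈ 0.4218 bits

These are NOT equal (difference: 0.1587 bits). KL divergence is asymmetric: D_KL(P||Q) ≠ D_KL(Q||P) in general.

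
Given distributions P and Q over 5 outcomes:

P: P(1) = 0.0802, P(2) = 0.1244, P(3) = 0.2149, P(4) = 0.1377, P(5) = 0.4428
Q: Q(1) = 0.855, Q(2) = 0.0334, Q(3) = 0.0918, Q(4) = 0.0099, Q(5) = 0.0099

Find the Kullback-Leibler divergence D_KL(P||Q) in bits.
3.1768 bits

D_KL(P||Q) = Σ P(x) log₂(P(x)/Q(x))

Computing term by term:
  P(1)·log₂(P(1)/Q(1)) = 0.0802·log₂(0.0802/0.855) = -0.27382
  P(2)·log₂(P(2)/Q(2)) = 0.1244·log₂(0.1244/0.0334) = 0.23600
  P(3)·log₂(P(3)/Q(3)) = 0.2149·log₂(0.2149/0.0918) = 0.26370
  P(4)·log₂(P(4)/Q(4)) = 0.1377·log₂(0.1377/0.0099) = 0.52298
  P(5)·log₂(P(5)/Q(5)) = 0.4428·log₂(0.4428/0.0099) = 2.42791

D_KL(P||Q) = -0.27382 + 0.23600 + 0.26370 + 0.52298 + 2.42791 = 3.17677 ≈ 3.1768 bits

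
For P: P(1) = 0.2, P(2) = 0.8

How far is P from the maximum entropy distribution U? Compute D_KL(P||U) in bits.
0.2781 bits

U(i) = 1/2 for all i

D_KL(P||U) = Σ P(x) log₂(P(x) / (1/2))
           = Σ P(x) log₂(P(x)) + log₂(2)
           = log₂(2) - H(P)

H(P) = -Σ P(x) log₂(P(x)):
  -P(1)·log₂(P(1)) = -(0.2)·log₂(0.2) = 0.46439
  -P(2)·log₂(P(2)) = -(0.8)·log₂(0.8) = 0.25754
H(P) = 0.46439 + 0.25754 = 0.72193 bits

log₂(2) = 1.00000 bits

D_KL(P||U) = 1.00000 - 0.72193 = 0.27807 ≈ 0.2781 bits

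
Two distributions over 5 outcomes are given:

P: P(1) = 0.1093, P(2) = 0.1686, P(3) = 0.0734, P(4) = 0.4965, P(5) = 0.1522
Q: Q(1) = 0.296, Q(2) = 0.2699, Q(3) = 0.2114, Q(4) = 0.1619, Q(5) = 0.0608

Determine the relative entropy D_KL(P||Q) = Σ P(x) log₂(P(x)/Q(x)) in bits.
0.6206 bits

D_KL(P||Q) = Σ P(x) log₂(P(x)/Q(x))

Computing term by term:
  P(1)·log₂(P(1)/Q(1)) = 0.1093·log₂(0.1093/0.296) = -0.15710
  P(2)·log₂(P(2)/Q(2)) = 0.1686·log₂(0.1686/0.2699) = -0.11445
  P(3)·log₂(P(3)/Q(3)) = 0.0734·log₂(0.0734/0.2114) = -0.11202
  P(4)·log₂(P(4)/Q(4)) = 0.4965·log₂(0.4965/0.1619) = 0.80269
  P(5)·log₂(P(5)/Q(5)) = 0.1522·log₂(0.1522/0.0608) = 0.20149

D_KL(P||Q) = -0.15710 - 0.11445 - 0.11202 + 0.80269 + 0.20149 = 0.62061 ≈ 0.6206 bits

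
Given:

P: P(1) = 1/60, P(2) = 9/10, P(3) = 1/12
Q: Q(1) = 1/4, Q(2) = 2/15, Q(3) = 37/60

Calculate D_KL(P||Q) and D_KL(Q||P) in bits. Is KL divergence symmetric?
D_KL(P||Q) = 2.1737 bits, D_KL(Q||P) = 2.3900 bits. No, KL divergence is not symmetric.

D_KL(P||Q) = Σ P(x) log₂(P(x)/Q(x))

Computing term by term:
  P(1)·log₂(P(1)/Q(1)) = (1/60)·log₂((1/60)/(1/4)) = -0.06511
  P(2)·log₂(P(2)/Q(2)) = (9/10)·log₂((9/10)/(2/15)) = 2.47940
  P(3)·log₂(P(3)/Q(3)) = (1/12)·log₂((1/12)/(37/60)) = -0.24063

D_KL(P||Q) = -0.06511 + 2.47940 - 0.24063 = 2.17366 ≈ 2.1737 bits

D_KL(Q||P) = Σ Q(x) log₂(Q(x)/P(x))

Computing term by term:
  Q(1)·log₂(Q(1)/P(1)) = (1/4)·log₂((1/4)/(1/60)) = 0.97672
  Q(2)·log₂(Q(2)/P(2)) = (2/15)·log₂((2/15)/(9/10)) = -0.36732
  Q(3)·log₂(Q(3)/P(3)) = (37/60)·log₂((37/60)/(1/12)) = 1.78064

D_KL(Q||P) = 0.97672 - 0.36732 + 1.78064 = 2.39004 ≈ 2.3900 bits

These are NOT equal (difference: 0.2163 bits). KL divergence is asymmetric: D_KL(P||Q) ≠ D_KL(Q||P) in general.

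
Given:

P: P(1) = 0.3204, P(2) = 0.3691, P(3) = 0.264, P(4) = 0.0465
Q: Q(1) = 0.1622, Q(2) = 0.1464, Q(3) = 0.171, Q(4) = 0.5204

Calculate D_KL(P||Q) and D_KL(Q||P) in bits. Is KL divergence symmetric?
D_KL(P||Q) = 0.8105 bits, D_KL(Q||P) = 1.3515 bits. No, KL divergence is not symmetric.

D_KL(P||Q) = Σ P(x) log₂(P(x)/Q(x))

Computing term by term:
  P(1)·log₂(P(1)/Q(1)) = 0.3204·log₂(0.3204/0.1622) = 0.31466
  P(2)·log₂(P(2)/Q(2)) = 0.3691·log₂(0.3691/0.1464) = 0.49241
  P(3)·log₂(P(3)/Q(3)) = 0.264·log₂(0.264/0.171) = 0.16541
  P(4)·log₂(P(4)/Q(4)) = 0.0465·log₂(0.0465/0.5204) = -0.16202

D_KL(P||Q) = 0.31466 + 0.49241 + 0.16541 - 0.16202 = 0.81046 ≈ 0.8105 bits

D_KL(Q||P) = Σ Q(x) log₂(Q(x)/P(x))

Computing term by term:
  Q(1)·log₂(Q(1)/P(1)) = 0.1622·log₂(0.1622/0.3204) = -0.15930
  Q(2)·log₂(Q(2)/P(2)) = 0.1464·log₂(0.1464/0.3691) = -0.19531
  Q(3)·log₂(Q(3)/P(3)) = 0.171·log₂(0.171/0.264) = -0.10714
  Q(4)·log₂(Q(4)/P(4)) = 0.5204·log₂(0.5204/0.0465) = 1.81324

D_KL(Q||P) = -0.15930 - 0.19531 - 0.10714 + 1.81324 = 1.35149 ≈ 1.3515 bits

These are NOT equal (difference: 0.5410 bits). KL divergence is asymmetric: D_KL(P||Q) ≠ D_KL(Q||P) in general.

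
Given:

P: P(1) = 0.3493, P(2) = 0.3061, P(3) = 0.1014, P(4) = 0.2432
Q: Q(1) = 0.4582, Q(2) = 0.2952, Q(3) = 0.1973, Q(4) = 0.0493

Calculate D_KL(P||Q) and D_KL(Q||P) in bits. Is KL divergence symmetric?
D_KL(P||Q) = 0.3418 bits, D_KL(Q||P) = 0.2399 bits. No, KL divergence is not symmetric.

D_KL(P||Q) = Σ P(x) log₂(P(x)/Q(x))

Computing term by term:
  P(1)·log₂(P(1)/Q(1)) = 0.3493·log₂(0.3493/0.4582) = -0.13675
  P(2)·log₂(P(2)/Q(2)) = 0.3061·log₂(0.3061/0.2952) = 0.01601
  P(3)·log₂(P(3)/Q(3)) = 0.1014·log₂(0.1014/0.1973) = -0.09738
  P(4)·log₂(P(4)/Q(4)) = 0.2432·log₂(0.2432/0.0493) = 0.55996

D_KL(P||Q) = -0.13675 + 0.01601 - 0.09738 + 0.55996 = 0.34184 ≈ 0.3418 bits

D_KL(Q||P) = Σ Q(x) log₂(Q(x)/P(x))

Computing term by term:
  Q(1)·log₂(Q(1)/P(1)) = 0.4582·log₂(0.4582/0.3493) = 0.17939
  Q(2)·log₂(Q(2)/P(2)) = 0.2952·log₂(0.2952/0.3061) = -0.01544
  Q(3)·log₂(Q(3)/P(3)) = 0.1973·log₂(0.1973/0.1014) = 0.18947
  Q(4)·log₂(Q(4)/P(4)) = 0.0493·log₂(0.0493/0.2432) = -0.11351

D_KL(Q||P) = 0.17939 - 0.01544 + 0.18947 - 0.11351 = 0.23991 ≈ 0.2399 bits

These are NOT equal (difference: 0.1019 bits). KL divergence is asymmetric: D_KL(P||Q) ≠ D_KL(Q||P) in general.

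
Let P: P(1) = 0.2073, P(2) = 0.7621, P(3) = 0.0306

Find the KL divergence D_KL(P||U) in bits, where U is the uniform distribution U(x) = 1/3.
0.6617 bits

U(i) = 1/3 for all i

D_KL(P||U) = Σ P(x) log₂(P(x) / (1/3))
           = Σ P(x) log₂(P(x)) + log₂(3)
           = log₂(3) - H(P)

H(P) = -Σ P(x) log₂(P(x)):
  -P(1)·log₂(P(1)) = -(0.2073)·log₂(0.2073) = 0.47061
  -P(2)·log₂(P(2)) = -(0.7621)·log₂(0.7621) = 0.29870
  -P(3)·log₂(P(3)) = -(0.0306)·log₂(0.0306) = 0.15393
H(P) = 0.47061 + 0.29870 + 0.15393 = 0.92324 bits

log₂(3) = 1.58496 bits

D_KL(P||U) = 1.58496 - 0.92324 = 0.66172 ≈ 0.6617 bits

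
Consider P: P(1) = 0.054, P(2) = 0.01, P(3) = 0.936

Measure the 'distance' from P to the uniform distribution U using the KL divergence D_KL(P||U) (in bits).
1.2018 bits

U(i) = 1/3 for all i

D_KL(P||U) = Σ P(x) log₂(P(x) / (1/3))
           = Σ P(x) log₂(P(x)) + log₂(3)
           = log₂(3) - H(P)

H(P) = -Σ P(x) log₂(P(x)):
  -P(1)·log₂(P(1)) = -(0.054)·log₂(0.054) = 0.22739
  -P(2)·log₂(P(2)) = -(0.01)·log₂(0.01) = 0.06644
  -P(3)·log₂(P(3)) = -(0.936)·log₂(0.936) = 0.08931
H(P) = 0.22739 + 0.06644 + 0.08931 = 0.38314 bits

log₂(3) = 1.58496 bits

D_KL(P||U) = 1.58496 - 0.38314 = 1.20182 ≈ 1.2018 bits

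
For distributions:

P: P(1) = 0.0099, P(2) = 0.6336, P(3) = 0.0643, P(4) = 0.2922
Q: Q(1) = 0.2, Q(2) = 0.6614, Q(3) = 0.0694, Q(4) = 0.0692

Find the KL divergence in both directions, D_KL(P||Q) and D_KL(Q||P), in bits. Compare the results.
D_KL(P||Q) = 0.5180 bits, D_KL(Q||P) = 0.7721 bits. D_KL(Q||P) is larger than D_KL(P||Q) by 0.2541 bits; the two directions differ.

D_KL(P||Q) = Σ P(x) log₂(P(x)/Q(x))

Computing term by term:
  P(1)·log₂(P(1)/Q(1)) = 0.0099·log₂(0.0099/0.2) = -0.04293
  P(2)·log₂(P(2)/Q(2)) = 0.6336·log₂(0.6336/0.6614) = -0.03925
  P(3)·log₂(P(3)/Q(3)) = 0.0643·log₂(0.0643/0.0694) = -0.00708
  P(4)·log₂(P(4)/Q(4)) = 0.2922·log₂(0.2922/0.0692) = 0.60722

D_KL(P||Q) = -0.04293 - 0.03925 - 0.00708 + 0.60722 = 0.51796 ≈ 0.5180 bits

D_KL(Q||P) = Σ Q(x) log₂(Q(x)/P(x))

Computing term by term:
  Q(1)·log₂(Q(1)/P(1)) = 0.2·log₂(0.2/0.0099) = 0.86729
  Q(2)·log₂(Q(2)/P(2)) = 0.6614·log₂(0.6614/0.6336) = 0.04097
  Q(3)·log₂(Q(3)/P(3)) = 0.0694·log₂(0.0694/0.0643) = 0.00764
  Q(4)·log₂(Q(4)/P(4)) = 0.0692·log₂(0.0692/0.2922) = -0.14381

D_KL(Q||P) = 0.86729 + 0.04097 + 0.00764 - 0.14381 = 0.77209 ≈ 0.7721 bits

These are NOT equal (difference: 0.2541 bits). KL divergence is asymmetric: D_KL(P||Q) ≠ D_KL(Q||P) in general.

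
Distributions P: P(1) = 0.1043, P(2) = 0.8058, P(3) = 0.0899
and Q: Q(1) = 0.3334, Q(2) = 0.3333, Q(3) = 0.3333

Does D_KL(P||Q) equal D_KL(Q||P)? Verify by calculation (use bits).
D_KL(P||Q) = 0.6815 bits, D_KL(Q||P) = 0.7645 bits. No — D_KL(P||Q) ≠ D_KL(Q||P) for this pair.

D_KL(P||Q) = Σ P(x) log₂(P(x)/Q(x))

Computing term by term:
  P(1)·log₂(P(1)/Q(1)) = 0.1043·log₂(0.1043/0.3334) = -0.17486
  P(2)·log₂(P(2)/Q(2)) = 0.8058·log₂(0.8058/0.3333) = 1.02627
  P(3)·log₂(P(3)/Q(3)) = 0.0899·log₂(0.0899/0.3333) = -0.16995

D_KL(P||Q) = -0.17486 + 1.02627 - 0.16995 = 0.68146 ≈ 0.6815 bits

D_KL(Q||P) = Σ Q(x) log₂(Q(x)/P(x))

Computing term by term:
  Q(1)·log₂(Q(1)/P(1)) = 0.3334·log₂(0.3334/0.1043) = 0.55895
  Q(2)·log₂(Q(2)/P(2)) = 0.3333·log₂(0.3333/0.8058) = -0.42449
  Q(3)·log₂(Q(3)/P(3)) = 0.3333·log₂(0.3333/0.0899) = 0.63008

D_KL(Q||P) = 0.55895 - 0.42449 + 0.63008 = 0.76454 ≈ 0.7645 bits

These are NOT equal (difference: 0.0830 bits). KL divergence is asymmetric: D_KL(P||Q) ≠ D_KL(Q||P) in general.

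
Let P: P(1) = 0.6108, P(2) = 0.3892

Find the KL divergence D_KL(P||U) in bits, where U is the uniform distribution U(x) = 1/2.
0.0357 bits

U(i) = 1/2 for all i

D_KL(P||U) = Σ P(x) log₂(P(x) / (1/2))
           = Σ P(x) log₂(P(x)) + log₂(2)
           = log₂(2) - H(P)

H(P) = -Σ P(x) log₂(P(x)):
  -P(1)·log₂(P(1)) = -(0.6108)·log₂(0.6108) = 0.43442
  -P(2)·log₂(P(2)) = -(0.3892)·log₂(0.3892) = 0.52986
H(P) = 0.43442 + 0.52986 = 0.96428 bits

log₂(2) = 1.00000 bits

D_KL(P||U) = 1.00000 - 0.96428 = 0.03572 ≈ 0.0357 bits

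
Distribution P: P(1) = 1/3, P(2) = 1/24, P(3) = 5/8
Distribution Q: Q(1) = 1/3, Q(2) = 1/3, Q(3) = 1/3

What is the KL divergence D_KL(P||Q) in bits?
0.4418 bits

D_KL(P||Q) = Σ P(x) log₂(P(x)/Q(x))

Computing term by term:
  P(1)·log₂(P(1)/Q(1)) = (1/3)·log₂((1/3)/(1/3)) = 0.00000
  P(2)·log₂(P(2)/Q(2)) = (1/24)·log₂((1/24)/(1/3)) = -0.12500
  P(3)·log₂(P(3)/Q(3)) = (5/8)·log₂((5/8)/(1/3)) = 0.56681

D_KL(P||Q) = 0.00000 - 0.12500 + 0.56681 = 0.44181 ≈ 0.4418 bits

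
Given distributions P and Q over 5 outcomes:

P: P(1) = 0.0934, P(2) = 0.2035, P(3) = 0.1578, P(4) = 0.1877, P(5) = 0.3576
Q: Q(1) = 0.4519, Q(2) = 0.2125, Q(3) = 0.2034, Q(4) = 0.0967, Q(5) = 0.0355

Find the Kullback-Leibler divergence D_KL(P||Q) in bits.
1.0884 bits

D_KL(P||Q) = Σ P(x) log₂(P(x)/Q(x))

Computing term by term:
  P(1)·log₂(P(1)/Q(1)) = 0.0934·log₂(0.0934/0.4519) = -0.21244
  P(2)·log₂(P(2)/Q(2)) = 0.2035·log₂(0.2035/0.2125) = -0.01271
  P(3)·log₂(P(3)/Q(3)) = 0.1578·log₂(0.1578/0.2034) = -0.05779
  P(4)·log₂(P(4)/Q(4)) = 0.1877·log₂(0.1877/0.0967) = 0.17960
  P(5)·log₂(P(5)/Q(5)) = 0.3576·log₂(0.3576/0.0355) = 1.19169

D_KL(P||Q) = -0.21244 - 0.01271 - 0.05779 + 0.17960 + 1.19169 = 1.08835 ≈ 1.0884 bits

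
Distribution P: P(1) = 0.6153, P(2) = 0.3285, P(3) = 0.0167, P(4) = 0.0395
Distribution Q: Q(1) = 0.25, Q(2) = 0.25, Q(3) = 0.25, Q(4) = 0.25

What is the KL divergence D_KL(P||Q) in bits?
0.7586 bits

D_KL(P||Q) = Σ P(x) log₂(P(x)/Q(x))

Computing term by term:
  P(1)·log₂(P(1)/Q(1)) = 0.6153·log₂(0.6153/0.25) = 0.79950
  P(2)·log₂(P(2)/Q(2)) = 0.3285·log₂(0.3285/0.25) = 0.12942
  P(3)·log₂(P(3)/Q(3)) = 0.0167·log₂(0.0167/0.25) = -0.06520
  P(4)·log₂(P(4)/Q(4)) = 0.0395·log₂(0.0395/0.25) = -0.10515

D_KL(P||Q) = 0.79950 + 0.12942 - 0.06520 - 0.10515 = 0.75857 ≈ 0.7586 bits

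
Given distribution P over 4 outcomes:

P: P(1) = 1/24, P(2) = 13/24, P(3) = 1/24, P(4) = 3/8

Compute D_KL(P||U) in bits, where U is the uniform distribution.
0.6082 bits

U(i) = 1/4 for all i

D_KL(P||U) = Σ P(x) log₂(P(x) / (1/4))
           = Σ P(x) log₂(P(x)) + log₂(4)
           = log₂(4) - H(P)

H(P) = -Σ P(x) log₂(P(x)):
  -P(1)·log₂(P(1)) = -(1/24)·log₂(1/24) = 0.19104
  -P(2)·log₂(P(2)) = -(13/24)·log₂(13/24) = 0.47912
  -P(3)·log₂(P(3)) = -(1/24)·log₂(1/24) = 0.19104
  -P(4)·log₂(P(4)) = -(3/8)·log₂(3/8) = 0.53064
H(P) = 0.19104 + 0.47912 + 0.19104 + 0.53064 = 1.39184 bits

log₂(4) = 2.00000 bits

D_KL(P||U) = 2.00000 - 1.39184 = 0.60816 ≈ 0.6082 bits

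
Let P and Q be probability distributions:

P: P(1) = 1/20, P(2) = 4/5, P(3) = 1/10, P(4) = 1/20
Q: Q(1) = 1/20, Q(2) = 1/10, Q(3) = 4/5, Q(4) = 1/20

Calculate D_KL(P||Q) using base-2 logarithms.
2.1000 bits

D_KL(P||Q) = Σ P(x) log₂(P(x)/Q(x))

Computing term by term:
  P(1)·log₂(P(1)/Q(1)) = (1/20)·log₂((1/20)/(1/20)) = 0.00000
  P(2)·log₂(P(2)/Q(2)) = (4/5)·log₂((4/5)/(1/10)) = 2.40000
  P(3)·log₂(P(3)/Q(3)) = (1/10)·log₂((1/10)/(4/5)) = -0.30000
  P(4)·log₂(P(4)/Q(4)) = (1/20)·log₂((1/20)/(1/20)) = 0.00000

D_KL(P||Q) = 0.00000 + 2.40000 - 0.30000 + 0.00000 = 2.10000 ≈ 2.1000 bits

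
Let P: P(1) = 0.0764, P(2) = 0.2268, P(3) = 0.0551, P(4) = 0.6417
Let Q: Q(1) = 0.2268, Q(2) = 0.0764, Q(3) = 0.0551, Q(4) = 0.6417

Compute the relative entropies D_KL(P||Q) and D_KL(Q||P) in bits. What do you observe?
D_KL(P||Q) = 0.2361 bits, D_KL(Q||P) = 0.2361 bits. The two directions give the same value here, because Q is a self-inverse relabeling of P; in general KL divergence is asymmetric.

D_KL(P||Q) = Σ P(x) log₂(P(x)/Q(x))

Computing term by term:
  P(1)·log₂(P(1)/Q(1)) = 0.0764·log₂(0.0764/0.2268) = -0.11993
  P(2)·log₂(P(2)/Q(2)) = 0.2268·log₂(0.2268/0.0764) = 0.35603
  P(3)·log₂(P(3)/Q(3)) = 0.0551·log₂(0.0551/0.0551) = 0.00000
  P(4)·log₂(P(4)/Q(4)) = 0.6417·log₂(0.6417/0.6417) = 0.00000

D_KL(P||Q) = -0.11993 + 0.35603 + 0.00000 + 0.00000 = 0.23610 ≈ 0.2361 bits

D_KL(Q||P) = Σ Q(x) log₂(Q(x)/P(x))

Computing term by term:
  Q(1)·log₂(Q(1)/P(1)) = 0.2268·log₂(0.2268/0.0764) = 0.35603
  Q(2)·log₂(Q(2)/P(2)) = 0.0764·log₂(0.0764/0.2268) = -0.11993
  Q(3)·log₂(Q(3)/P(3)) = 0.0551·log₂(0.0551/0.0551) = 0.00000
  Q(4)·log₂(Q(4)/P(4)) = 0.6417·log₂(0.6417/0.6417) = 0.00000

D_KL(Q||P) = 0.35603 - 0.11993 + 0.00000 + 0.00000 = 0.23610 ≈ 0.2361 bits

These ARE equal here. Q is P with outcomes relabeled (Q(1) = P(2), Q(2) = P(1)) by a relabeling that is its own inverse, so the two sums contain exactly the same terms in a different order. This is a special case — KL divergence is not symmetric in general: D_KL(P||Q) ≠ D_KL(Q||P) for most P, Q.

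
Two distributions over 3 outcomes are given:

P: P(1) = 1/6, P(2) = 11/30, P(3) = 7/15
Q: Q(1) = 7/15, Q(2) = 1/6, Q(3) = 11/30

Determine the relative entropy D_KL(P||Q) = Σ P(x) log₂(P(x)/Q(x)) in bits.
0.3319 bits

D_KL(P||Q) = Σ P(x) log₂(P(x)/Q(x))

Computing term by term:
  P(1)·log₂(P(1)/Q(1)) = (1/6)·log₂((1/6)/(7/15)) = -0.24757
  P(2)·log₂(P(2)/Q(2)) = (11/30)·log₂((11/30)/(1/6)) = 0.41708
  P(3)·log₂(P(3)/Q(3)) = (7/15)·log₂((7/15)/(11/30)) = 0.16236

D_KL(P||Q) = -0.24757 + 0.41708 + 0.16236 = 0.33187 ≈ 0.3319 bits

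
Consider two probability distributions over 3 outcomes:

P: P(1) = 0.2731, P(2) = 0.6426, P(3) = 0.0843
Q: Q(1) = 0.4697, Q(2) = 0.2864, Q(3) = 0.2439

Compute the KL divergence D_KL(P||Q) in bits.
0.4063 bits

D_KL(P||Q) = Σ P(x) log₂(P(x)/Q(x))

Computing term by term:
  P(1)·log₂(P(1)/Q(1)) = 0.2731·log₂(0.2731/0.4697) = -0.21365
  P(2)·log₂(P(2)/Q(2)) = 0.6426·log₂(0.6426/0.2864) = 0.74920
  P(3)·log₂(P(3)/Q(3)) = 0.0843·log₂(0.0843/0.2439) = -0.12921

D_KL(P||Q) = -0.21365 + 0.74920 - 0.12921 = 0.40634 ≈ 0.4063 bits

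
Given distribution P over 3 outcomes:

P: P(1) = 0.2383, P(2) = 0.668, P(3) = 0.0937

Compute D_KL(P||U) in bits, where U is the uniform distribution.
0.3830 bits

U(i) = 1/3 for all i

D_KL(P||U) = Σ P(x) log₂(P(x) / (1/3))
           = Σ P(x) log₂(P(x)) + log₂(3)
           = log₂(3) - H(P)

H(P) = -Σ P(x) log₂(P(x)):
  -P(1)·log₂(P(1)) = -(0.2383)·log₂(0.2383) = 0.49308
  -P(2)·log₂(P(2)) = -(0.668)·log₂(0.668) = 0.38883
  -P(3)·log₂(P(3)) = -(0.0937)·log₂(0.0937) = 0.32006
H(P) = 0.49308 + 0.38883 + 0.32006 = 1.20197 bits

log₂(3) = 1.58496 bits

D_KL(P||U) = 1.58496 - 1.20197 = 0.38299 ≈ 0.3830 bits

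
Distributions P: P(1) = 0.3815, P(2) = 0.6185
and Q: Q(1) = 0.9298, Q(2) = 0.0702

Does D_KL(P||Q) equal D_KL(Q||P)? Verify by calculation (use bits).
D_KL(P||Q) = 1.4513 bits, D_KL(Q||P) = 0.9746 bits. No — D_KL(P||Q) ≠ D_KL(Q||P) for this pair.

D_KL(P||Q) = Σ P(x) log₂(P(x)/Q(x))

Computing term by term:
  P(1)·log₂(P(1)/Q(1)) = 0.3815·log₂(0.3815/0.9298) = -0.49032
  P(2)·log₂(P(2)/Q(2)) = 0.6185·log₂(0.6185/0.0702) = 1.94161

D_KL(P||Q) = -0.49032 + 1.94161 = 1.45129 ≈ 1.4513 bits

D_KL(Q||P) = Σ Q(x) log₂(Q(x)/P(x))

Computing term by term:
  Q(1)·log₂(Q(1)/P(1)) = 0.9298·log₂(0.9298/0.3815) = 1.19501
  Q(2)·log₂(Q(2)/P(2)) = 0.0702·log₂(0.0702/0.6185) = -0.22037

D_KL(Q||P) = 1.19501 - 0.22037 = 0.97464 ≈ 0.9746 bits

These are NOT equal (difference: 0.4767 bits). KL divergence is asymmetric: D_KL(P||Q) ≠ D_KL(Q||P) in general.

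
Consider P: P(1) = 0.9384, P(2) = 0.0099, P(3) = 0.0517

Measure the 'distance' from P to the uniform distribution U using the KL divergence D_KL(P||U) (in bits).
1.2120 bits

U(i) = 1/3 for all i

D_KL(P||U) = Σ P(x) log₂(P(x) / (1/3))
           = Σ P(x) log₂(P(x)) + log₂(3)
           = log₂(3) - H(P)

H(P) = -Σ P(x) log₂(P(x)):
  -P(1)·log₂(P(1)) = -(0.9384)·log₂(0.9384) = 0.08607
  -P(2)·log₂(P(2)) = -(0.0099)·log₂(0.0099) = 0.06592
  -P(3)·log₂(P(3)) = -(0.0517)·log₂(0.0517) = 0.22095
H(P) = 0.08607 + 0.06592 + 0.22095 = 0.37294 bits

log₂(3) = 1.58496 bits

D_KL(P||U) = 1.58496 - 0.37294 = 1.21202 ≈ 1.2120 bits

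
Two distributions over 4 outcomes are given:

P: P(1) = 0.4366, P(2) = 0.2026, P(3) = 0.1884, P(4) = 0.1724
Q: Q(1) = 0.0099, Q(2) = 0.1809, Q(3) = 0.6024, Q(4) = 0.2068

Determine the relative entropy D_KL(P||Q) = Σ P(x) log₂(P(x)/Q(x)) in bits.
2.0570 bits

D_KL(P||Q) = Σ P(x) log₂(P(x)/Q(x))

Computing term by term:
  P(1)·log₂(P(1)/Q(1)) = 0.4366·log₂(0.4366/0.0099) = 2.38503
  P(2)·log₂(P(2)/Q(2)) = 0.2026·log₂(0.2026/0.1809) = 0.03311
  P(3)·log₂(P(3)/Q(3)) = 0.1884·log₂(0.1884/0.6024) = -0.31593
  P(4)·log₂(P(4)/Q(4)) = 0.1724·log₂(0.1724/0.2068) = -0.04525

D_KL(P||Q) = 2.38503 + 0.03311 - 0.31593 - 0.04525 = 2.05696 ≈ 2.0570 bits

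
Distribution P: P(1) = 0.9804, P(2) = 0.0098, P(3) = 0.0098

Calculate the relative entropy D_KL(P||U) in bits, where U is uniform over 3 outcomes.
1.4262 bits

U(i) = 1/3 for all i

D_KL(P||U) = Σ P(x) log₂(P(x) / (1/3))
           = Σ P(x) log₂(P(x)) + log₂(3)
           = log₂(3) - H(P)

H(P) = -Σ P(x) log₂(P(x)):
  -P(1)·log₂(P(1)) = -(0.9804)·log₂(0.9804) = 0.02800
  -P(2)·log₂(P(2)) = -(0.0098)·log₂(0.0098) = 0.06540
  -P(3)·log₂(P(3)) = -(0.0098)·log₂(0.0098) = 0.06540
H(P) = 0.02800 + 0.06540 + 0.06540 = 0.15880 bits

log₂(3) = 1.58496 bits

D_KL(P||U) = 1.58496 - 0.15880 = 1.42616 ≈ 1.4262 bits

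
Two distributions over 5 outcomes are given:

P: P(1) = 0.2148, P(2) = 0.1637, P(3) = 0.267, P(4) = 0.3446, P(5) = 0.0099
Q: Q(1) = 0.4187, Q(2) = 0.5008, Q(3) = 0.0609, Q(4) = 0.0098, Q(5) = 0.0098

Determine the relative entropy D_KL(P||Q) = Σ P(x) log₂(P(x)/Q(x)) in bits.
1.8684 bits

D_KL(P||Q) = Σ P(x) log₂(P(x)/Q(x))

Computing term by term:
  P(1)·log₂(P(1)/Q(1)) = 0.2148·log₂(0.2148/0.4187) = -0.20684
  P(2)·log₂(P(2)/Q(2)) = 0.1637·log₂(0.1637/0.5008) = -0.26408
  P(3)·log₂(P(3)/Q(3)) = 0.267·log₂(0.267/0.0609) = 0.56933
  P(4)·log₂(P(4)/Q(4)) = 0.3446·log₂(0.3446/0.0098) = 1.76986
  P(5)·log₂(P(5)/Q(5)) = 0.0099·log₂(0.0099/0.0098) = 0.00015

D_KL(P||Q) = -0.20684 - 0.26408 + 0.56933 + 1.76986 + 0.00015 = 1.86842 ≈ 1.8684 bits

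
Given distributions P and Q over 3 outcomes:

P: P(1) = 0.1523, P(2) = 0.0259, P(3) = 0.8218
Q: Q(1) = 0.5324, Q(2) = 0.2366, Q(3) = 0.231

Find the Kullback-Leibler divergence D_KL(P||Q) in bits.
1.1470 bits

D_KL(P||Q) = Σ P(x) log₂(P(x)/Q(x))

Computing term by term:
  P(1)·log₂(P(1)/Q(1)) = 0.1523·log₂(0.1523/0.5324) = -0.27499
  P(2)·log₂(P(2)/Q(2)) = 0.0259·log₂(0.0259/0.2366) = -0.08266
  P(3)·log₂(P(3)/Q(3)) = 0.8218·log₂(0.8218/0.231) = 1.50463

D_KL(P||Q) = -0.27499 - 0.08266 + 1.50463 = 1.14698 ≈ 1.1470 bits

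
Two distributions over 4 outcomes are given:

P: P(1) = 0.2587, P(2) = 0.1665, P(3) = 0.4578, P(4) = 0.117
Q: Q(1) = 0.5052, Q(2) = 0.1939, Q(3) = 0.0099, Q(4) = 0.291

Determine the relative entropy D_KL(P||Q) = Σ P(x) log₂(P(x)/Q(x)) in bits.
2.0920 bits

D_KL(P||Q) = Σ P(x) log₂(P(x)/Q(x))

Computing term by term:
  P(1)·log₂(P(1)/Q(1)) = 0.2587·log₂(0.2587/0.5052) = -0.24979
  P(2)·log₂(P(2)/Q(2)) = 0.1665·log₂(0.1665/0.1939) = -0.03660
  P(3)·log₂(P(3)/Q(3)) = 0.4578·log₂(0.4578/0.0099) = 2.53216
  P(4)·log₂(P(4)/Q(4)) = 0.117·log₂(0.117/0.291) = -0.15380

D_KL(P||Q) = -0.24979 - 0.03660 + 2.53216 - 0.15380 = 2.09197 ≈ 2.0920 bits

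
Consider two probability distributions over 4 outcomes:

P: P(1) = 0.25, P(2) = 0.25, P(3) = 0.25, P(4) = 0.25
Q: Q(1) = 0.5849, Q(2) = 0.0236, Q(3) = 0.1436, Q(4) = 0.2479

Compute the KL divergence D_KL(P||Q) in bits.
0.7477 bits

D_KL(P||Q) = Σ P(x) log₂(P(x)/Q(x))

Computing term by term:
  P(1)·log₂(P(1)/Q(1)) = 0.25·log₂(0.25/0.5849) = -0.30657
  P(2)·log₂(P(2)/Q(2)) = 0.25·log₂(0.25/0.0236) = 0.85127
  P(3)·log₂(P(3)/Q(3)) = 0.25·log₂(0.25/0.1436) = 0.19997
  P(4)·log₂(P(4)/Q(4)) = 0.25·log₂(0.25/0.2479) = 0.00304

D_KL(P||Q) = -0.30657 + 0.85127 + 0.19997 + 0.00304 = 0.74771 ≈ 0.7477 bits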